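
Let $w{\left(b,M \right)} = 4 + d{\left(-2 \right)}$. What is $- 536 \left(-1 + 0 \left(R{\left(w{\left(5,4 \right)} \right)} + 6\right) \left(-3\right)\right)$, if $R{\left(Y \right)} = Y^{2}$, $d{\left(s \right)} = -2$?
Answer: $536$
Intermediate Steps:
$w{\left(b,M \right)} = 2$ ($w{\left(b,M \right)} = 4 - 2 = 2$)
$- 536 \left(-1 + 0 \left(R{\left(w{\left(5,4 \right)} \right)} + 6\right) \left(-3\right)\right) = - 536 \left(-1 + 0 \left(2^{2} + 6\right) \left(-3\right)\right) = - 536 \left(-1 + 0 \left(4 + 6\right) \left(-3\right)\right) = - 536 \left(-1 + 0 \cdot 10 \left(-3\right)\right) = - 536 \left(-1 + 0 \left(-30\right)\right) = - 536 \left(-1 + 0\right) = \left(-536\right) \left(-1\right) = 536$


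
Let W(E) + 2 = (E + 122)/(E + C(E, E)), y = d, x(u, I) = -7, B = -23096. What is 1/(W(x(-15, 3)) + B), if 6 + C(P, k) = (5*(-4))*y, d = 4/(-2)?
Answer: -27/623531 ≈ -4.3302e-5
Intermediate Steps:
d = -2 (d = 4*(-1/2) = -2)
y = -2
C(P, k) = 34 (C(P, k) = -6 + (5*(-4))*(-2) = -6 - 20*(-2) = -6 + 40 = 34)
W(E) = -2 + (122 + E)/(34 + E) (W(E) = -2 + (E + 122)/(E + 34) = -2 + (122 + E)/(34 + E))
1/(W(x(-15, 3)) + B) = 1/((54 - 1*(-7))/(34 - 7) - 23096) = 1/((54 + 7)/27 - 23096) = 1/((1/27)*61 - 23096) = 1/(61/27 - 23096) = 1/(-623531/27) = -27/623531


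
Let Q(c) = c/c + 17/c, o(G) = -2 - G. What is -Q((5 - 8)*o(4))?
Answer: -35/18 ≈ -1.9444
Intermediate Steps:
Q(c) = 1 + 17/c
-Q((5 - 8)*o(4)) = -(17 + (5 - 8)*(-2 - 1*4))/((5 - 8)*(-2 - 1*4)) = -(17 - 3*(-2 - 4))/((-3*(-2 - 4))) = -(17 - 3*(-6))/((-3*(-6))) = -(17 + 18)/18 = -35/18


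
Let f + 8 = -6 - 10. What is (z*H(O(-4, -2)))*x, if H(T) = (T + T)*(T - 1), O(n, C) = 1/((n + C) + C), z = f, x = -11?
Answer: 297/4 ≈ 74.250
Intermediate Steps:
f = -24 (f = -8 + (-6 - 10) = -8 - 16 = -24)
z = -24
O(n, C) = 1/(n + 2*C) (O(n, C) = 1/((C + n) + C) = 1/(n + 2*C))
H(T) = 2*T*(-1 + T) (H(T) = (2*T)*(-1 + T) = 2*T*(-1 + T))
(z*H(O(-4, -2)))*x = -48*(-1 + 1/(-4 + 2*(-2)))/(-4 + 2*(-2))*(-11) = -48*(-1 + 1/(-4 - 4))/(-4 - 4)*(-11) = -48*(-1 + 1/(-8))/(-8)*(-11) = -48*(-1)*(-1 - ⅛)/8*(-11) = -48*(-1)*(-9)/(8*8)*(-11) = -24*9/32*(-11) = -27/4*(-11) = 297/4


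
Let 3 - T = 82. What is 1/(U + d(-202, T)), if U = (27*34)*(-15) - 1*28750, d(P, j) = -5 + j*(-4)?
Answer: -1/42209 ≈ -2.3692e-5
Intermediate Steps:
T = -79 (T = 3 - 1*82 = 3 - 82 = -79)
d(P, j) = -5 - 4*j
U = -42520 (U = 918*(-15) - 28750 = -13770 - 28750 = -42520)
1/(U + d(-202, T)) = 1/(-42520 + (-5 - 4*(-79))) = 1/(-42520 + (-5 + 316)) = 1/(-42520 + 311) = 1/(-42209) = -1/42209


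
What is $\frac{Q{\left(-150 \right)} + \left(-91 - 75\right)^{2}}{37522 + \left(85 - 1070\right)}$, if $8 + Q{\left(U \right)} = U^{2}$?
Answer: $\frac{50048}{36537} \approx 1.3698$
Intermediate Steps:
$Q{\left(U \right)} = -8 + U^{2}$
$\frac{Q{\left(-150 \right)} + \left(-91 - 75\right)^{2}}{37522 + \left(85 - 1070\right)} = \frac{\left(-8 + \left(-150\right)^{2}\right) + \left(-91 - 75\right)^{2}}{37522 + \left(85 - 1070\right)} = \frac{\left(-8 + 22500\right) + \left(-166\right)^{2}}{37522 + \left(85 - 1070\right)} = \frac{22492 + 27556}{37522 - 985} = \frac{50048}{36537}$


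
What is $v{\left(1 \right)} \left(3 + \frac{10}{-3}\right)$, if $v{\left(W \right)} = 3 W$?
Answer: $-1$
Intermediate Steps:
$v{\left(1 \right)} \left(3 + \frac{10}{-3}\right) = 3 \cdot 1 \left(3 + \frac{10}{-3}\right) = 3 \left(3 + 10 \left(- \frac{1}{3}\right)\right) = 3 \left(3 - \frac{10}{3}\right) = 3 \left(- \frac{1}{3}\right) = -1$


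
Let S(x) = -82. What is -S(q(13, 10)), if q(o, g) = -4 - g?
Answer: 82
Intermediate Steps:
-S(q(13, 10)) = -1*(-82) = 82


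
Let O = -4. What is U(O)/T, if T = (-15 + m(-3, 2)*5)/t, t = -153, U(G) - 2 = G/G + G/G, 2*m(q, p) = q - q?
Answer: 204/5 ≈ 40.800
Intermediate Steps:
m(q, p) = 0 (m(q, p) = (q - q)/2 = (1/2)*0 = 0)
U(G) = 4 (U(G) = 2 + (G/G + G/G) = 2 + (1 + 1) = 2 + 2 = 4)
T = 5/51 (T = (-15 + 0*5)/(-153) = (-15 + 0)*(-1/153) = -15*(-1/153) = 5/51 ≈ 0.098039)
U(O)/T = 4/(5/51) = 4*(51/5) = 204/5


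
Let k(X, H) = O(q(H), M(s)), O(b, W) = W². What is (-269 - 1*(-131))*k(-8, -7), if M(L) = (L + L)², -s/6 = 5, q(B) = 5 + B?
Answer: -1788480000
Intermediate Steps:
s = -30 (s = -6*5 = -30)
M(L) = 4*L² (M(L) = (2*L)² = 4*L²)
k(X, H) = 12960000 (k(X, H) = (4*(-30)²)² = (4*900)² = 3600² = 12960000)
(-269 - 1*(-131))*k(-8, -7) = (-269 - 1*(-131))*12960000 = (-269 + 131)*12960000 = -138*12960000 = -1788480000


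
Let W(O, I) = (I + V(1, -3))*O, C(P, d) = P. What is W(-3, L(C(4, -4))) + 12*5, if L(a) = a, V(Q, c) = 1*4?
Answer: 36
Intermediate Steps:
V(Q, c) = 4
W(O, I) = O*(4 + I) (W(O, I) = (I + 4)*O = (4 + I)*O = O*(4 + I))
W(-3, L(C(4, -4))) + 12*5 = -3*(4 + 4) + 12*5 = -3*8 + 60 = -24 + 60 = 36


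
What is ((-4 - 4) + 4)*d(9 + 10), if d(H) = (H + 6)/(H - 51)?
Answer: 25/8 ≈ 3.1250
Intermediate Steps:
d(H) = (6 + H)/(-51 + H)
((-4 - 4) + 4)*d(9 + 10) = ((-4 - 4) + 4)*((6 + (9 + 10))/(-51 + (9 + 10))) = (-8 + 4)*((6 + 19)/(-51 + 19)) = -4*25/(-32) = -(-1)*25/8 = -4*(-25/32) = 25/8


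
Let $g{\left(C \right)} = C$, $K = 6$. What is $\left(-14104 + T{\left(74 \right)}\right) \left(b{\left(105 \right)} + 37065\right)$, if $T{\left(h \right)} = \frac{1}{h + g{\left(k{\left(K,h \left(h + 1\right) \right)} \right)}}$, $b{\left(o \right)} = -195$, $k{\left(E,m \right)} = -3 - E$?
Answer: $- \frac{6760180866}{13} \approx -5.2001 \cdot 10^{8}$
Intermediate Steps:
$T{\left(h \right)} = \frac{1}{-9 + h}$ ($T{\left(h \right)} = \frac{1}{h - 9} = \frac{1}{-9 + h}$)
$\left(-14104 + T{\left(74 \right)}\right) \left(b{\left(105 \right)} + 37065\right) = \left(-14104 + \frac{1}{-9 + 74}\right) \left(-195 + 37065\right) = \left(-14104 + \frac{1}{65}\right) 36870 = \left(- \frac{916759}{65}\right) 36870 = - \frac{6760180866}{13}$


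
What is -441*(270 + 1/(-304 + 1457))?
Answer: -137288151/1153 ≈ -1.1907e+5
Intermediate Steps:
-441*(270 + 1/(-304 + 1457)) = -441*(270 + 1/1153) = -441*311311/1153 = -137288151/1153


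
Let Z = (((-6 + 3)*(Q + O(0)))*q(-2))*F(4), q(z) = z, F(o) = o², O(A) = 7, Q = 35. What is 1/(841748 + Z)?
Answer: 1/845780 ≈ 1.1823e-6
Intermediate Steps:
Z = 4032 (Z = (((-6 + 3)*(35 + 7))*(-2))*4² = (-3*42*(-2))*16 = -126*(-2)*16 = 252*16 = 4032)
1/(841748 + Z) = 1/(841748 + 4032) = 1/845780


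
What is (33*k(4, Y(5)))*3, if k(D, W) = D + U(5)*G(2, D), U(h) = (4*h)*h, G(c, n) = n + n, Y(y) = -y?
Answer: 79596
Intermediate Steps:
G(c, n) = 2*n
U(h) = 4*h²
k(D, W) = 201*D (k(D, W) = D + (4*5²)*(2*D) = D + (4*25)*(2*D) = D + 100*(2*D) = D + 200*D = 201*D)
(33*k(4, Y(5)))*3 = (33*(201*4))*3 = (33*804)*3 = 26532*3 = 79596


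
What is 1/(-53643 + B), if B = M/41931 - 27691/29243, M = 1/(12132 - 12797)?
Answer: -815415174945/43742088368632343 ≈ -1.8641e-5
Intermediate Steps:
M = -1/665 (M = 1/(-665) = -1/665 ≈ -0.0015038)
B = -772139057708/815415174945 (B = -1/665/41931 - 27691/29243 = -1/665*1/41931 - 27691*1/29243 = -1/27884115 - 27691/29243 = -772139057708/815415174945 ≈ -0.94693)
1/(-53643 + B) = 1/(-53643 - 772139057708/815415174945) = 1/(-43742088368632343/815415174945) = -815415174945/43742088368632343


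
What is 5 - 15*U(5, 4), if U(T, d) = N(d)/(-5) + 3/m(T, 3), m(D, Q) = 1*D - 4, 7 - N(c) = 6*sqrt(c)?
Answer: -55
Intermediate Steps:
N(c) = 7 - 6*sqrt(c)
m(D, Q) = -4 + D (m(D, Q) = D - 4 = -4 + D)
U(T, d) = -7/5 + 3/(-4 + T) + 6*sqrt(d)/5 (U(T, d) = (7 - 6*sqrt(d))/(-5) + 3/(-4 + T) = (7 - 6*sqrt(d))*(-1/5) + 3/(-4 + T) = (-7/5 + 6*sqrt(d)/5) + 3/(-4 + T) = -7/5 + 3/(-4 + T) + 6*sqrt(d)/5)
5 - 15*U(5, 4) = 5 - 3*(15 + (-7 + 6*sqrt(4))*(-4 + 5))/(-4 + 5) = 5 - 3*(15 + (-7 + 6*2)*1)/1 = 5 - 3*(15 + (-7 + 12)*1) = 5 - 3*(15 + 5*1) = 5 - 3*(15 + 5) = 5 - 3*20 = 5 - 15*4 = 5 - 60 = -55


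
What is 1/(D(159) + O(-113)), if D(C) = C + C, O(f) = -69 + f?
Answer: 1/136 ≈ 0.0073529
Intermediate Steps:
D(C) = 2*C
1/(D(159) + O(-113)) = 1/(2*159 + (-69 - 113)) = 1/(318 - 182) = 1/136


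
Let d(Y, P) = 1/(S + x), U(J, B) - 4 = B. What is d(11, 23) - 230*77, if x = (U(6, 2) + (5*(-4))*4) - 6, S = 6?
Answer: -1310541/74 ≈ -17710.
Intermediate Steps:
U(J, B) = 4 + B
x = -80 (x = ((4 + 2) + (5*(-4))*4) - 6 = (6 - 20*4) - 6 = (6 - 80) - 6 = -74 - 6 = -80)
d(Y, P) = -1/74 (d(Y, P) = 1/(6 - 80) = 1/(-74) = -1/74)
d(11, 23) - 230*77 = -1/74 - 230*77 = -1/74 - 17710 = -1310541/74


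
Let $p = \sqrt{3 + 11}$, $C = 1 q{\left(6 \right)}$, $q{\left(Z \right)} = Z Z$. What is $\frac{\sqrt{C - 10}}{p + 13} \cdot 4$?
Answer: $- \frac{8 \sqrt{91}}{155} + \frac{52 \sqrt{26}}{155} \approx 1.2183$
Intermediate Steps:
$q{\left(Z \right)} = Z^{2}$
$C = 36$ ($C = 1 \cdot 6^{2} = 1 \cdot 36 = 36$)
$p = \sqrt{14} \approx 3.7417$
$\frac{\sqrt{C - 10}}{p + 13} \cdot 4 = \frac{\sqrt{36 - 10}}{\sqrt{14} + 13} \cdot 4 = \frac{\sqrt{26}}{13 + \sqrt{14}} \cdot 4 = \frac{4 \sqrt{26}}{13 + \sqrt{14}}$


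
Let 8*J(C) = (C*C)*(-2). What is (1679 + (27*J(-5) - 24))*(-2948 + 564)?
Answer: -3543220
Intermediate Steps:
J(C) = -C²/4 (J(C) = ((C*C)*(-2))/8 = (C²*(-2))/8 = (-2*C²)/8 = -C²/4)
(1679 + (27*J(-5) - 24))*(-2948 + 564) = (1679 + (27*(-¼*(-5)²) - 24))*(-2948 + 564) = (1679 + (27*(-¼*25) - 24))*(-2384) = (1679 + (27*(-25/4) - 24))*(-2384) = (1679 + (-675/4 - 24))*(-2384) = (1679 - 771/4)*(-2384) = (5945/4)*(-2384) = -3543220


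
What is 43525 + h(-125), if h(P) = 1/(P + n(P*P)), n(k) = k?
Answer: 674637501/15500 ≈ 43525.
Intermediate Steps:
h(P) = 1/(P + P**2) (h(P) = 1/(P + P*P) = 1/(P + P**2))
43525 + h(-125) = 43525 + 1/((-125)*(1 - 125)) = 43525 - 1/125/(-124) = 43525 - 1/125*(-1/124) = 43525 + 1/15500 = 674637501/15500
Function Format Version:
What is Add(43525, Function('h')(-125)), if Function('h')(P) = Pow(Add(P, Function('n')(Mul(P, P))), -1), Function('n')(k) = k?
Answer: Rational(674637501, 15500) ≈ 43525.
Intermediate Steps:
Function('h')(P) = Pow(Add(P, Pow(P, 2)), -1) (Function('h')(P) = Pow(Add(P, Mul(P, P)), -1) = Pow(Add(P, Pow(P, 2)), -1))
Add(43525, Function('h')(-125)) = Add(43525, Mul(Pow(-125, -1), Pow(Add(1, -125), -1))) = Add(43525, Mul(Rational(-1, 125), Pow(-124, -1))) = Add(43525, Mul(Rational(-1, 125), Rational(-1, 124))) = Add(43525, Rational(1, 15500)) = Rational(674637501, 15500)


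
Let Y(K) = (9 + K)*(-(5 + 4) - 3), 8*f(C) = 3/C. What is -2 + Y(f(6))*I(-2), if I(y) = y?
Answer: 431/2 ≈ 215.50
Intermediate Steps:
f(C) = 3/(8*C) (f(C) = (3/C)/8 = 3/(8*C))
Y(K) = -108 - 12*K (Y(K) = (9 + K)*(-1*9 - 3) = (9 + K)*(-9 - 3) = (9 + K)*(-12) = -108 - 12*K)
-2 + Y(f(6))*I(-2) = -2 + (-108 - 9/(2*6))*(-2) = -2 + (-108 - 12*1/16)*(-2) = -2 + (-108 - ¾)*(-2) = -2 - 435/4*(-2) = -2 + 435/2 = 431/2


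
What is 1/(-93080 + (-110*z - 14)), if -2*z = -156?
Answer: -1/101674 ≈ -9.8353e-6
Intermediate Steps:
z = 78 (z = -1/2*(-156) = 78)
1/(-93080 + (-110*z - 14)) = 1/(-93080 + (-110*78 - 14)) = 1/(-93080 + (-8580 - 14)) = 1/(-93080 - 8594) = 1/(-101674) = -1/101674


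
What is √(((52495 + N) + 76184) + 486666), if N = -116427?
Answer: 7*√10182 ≈ 706.34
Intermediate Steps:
√(((52495 + N) + 76184) + 486666) = √(((52495 - 116427) + 76184) + 486666) = √((-63932 + 76184) + 486666) = √(12252 + 486666) = √498918 = 7*√10182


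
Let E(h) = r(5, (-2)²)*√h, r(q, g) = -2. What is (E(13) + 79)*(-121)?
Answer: -9559 + 242*√13 ≈ -8686.5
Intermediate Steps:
E(h) = -2*√h
(E(13) + 79)*(-121) = (-2*√13 + 79)*(-121) = (79 - 2*√13)*(-121) = -9559 + 242*√13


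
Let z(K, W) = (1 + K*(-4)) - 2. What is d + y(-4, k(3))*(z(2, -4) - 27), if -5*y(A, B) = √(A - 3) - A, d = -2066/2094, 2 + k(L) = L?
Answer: 145603/5235 + 36*I*√7/5 ≈ 27.813 + 19.049*I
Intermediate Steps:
k(L) = -2 + L
d = -1033/1047 (d = -2066*1/2094 = -1033/1047 ≈ -0.98663)
z(K, W) = -1 - 4*K (z(K, W) = (1 - 4*K) - 2 = -1 - 4*K)
y(A, B) = -√(-3 + A)/5 + A/5 (y(A, B) = -(√(A - 3) - A)/5 = -(√(-3 + A) - A)/5 = -√(-3 + A)/5 + A/5)
d + y(-4, k(3))*(z(2, -4) - 27) = -1033/1047 + (-√(-3 - 4)/5 + (⅕)*(-4))*((-1 - 4*2) - 27) = -1033/1047 + (-I*√7/5 - ⅘)*((-1 - 8) - 27) = -1033/1047 + (-I*√7/5 - ⅘)*(-9 - 27) = -1033/1047 + (-I*√7/5 - ⅘)*(-36) = -1033/1047 + (-⅘ - I*√7/5)*(-36) = -1033/1047 + (144/5 + 36*I*√7/5) = 145603/5235 + 36*I*√7/5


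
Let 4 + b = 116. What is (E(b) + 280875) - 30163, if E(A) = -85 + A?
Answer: 250739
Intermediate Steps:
b = 112 (b = -4 + 116 = 112)
(E(b) + 280875) - 30163 = ((-85 + 112) + 280875) - 30163 = (27 + 280875) - 30163 = 280902 - 30163 = 250739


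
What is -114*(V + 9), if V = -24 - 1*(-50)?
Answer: -3990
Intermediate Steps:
V = 26 (V = -24 + 50 = 26)
-114*(V + 9) = -114*(26 + 9) = -114*35 = -1*3990 = -3990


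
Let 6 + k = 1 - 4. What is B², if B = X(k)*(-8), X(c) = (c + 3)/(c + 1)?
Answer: 36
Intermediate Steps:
k = -9 (k = -6 + (1 - 4) = -6 - 3 = -9)
X(c) = (3 + c)/(1 + c)
B = -6 (B = ((3 - 9)/(1 - 9))*(-8) = (-6/(-8))*(-8) = -⅛*(-6)*(-8) = (¾)*(-8) = -6)
B² = (-6)² = 36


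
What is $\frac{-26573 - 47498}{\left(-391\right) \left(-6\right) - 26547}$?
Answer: $\frac{74071}{24201} \approx 3.0607$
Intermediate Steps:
$\frac{-26573 - 47498}{\left(-391\right) \left(-6\right) - 26547} = - \frac{74071}{2346 - 26547} = - \frac{74071}{-24201} = \left(-74071\right) \left(- \frac{1}{24201}\right) = \frac{74071}{24201}$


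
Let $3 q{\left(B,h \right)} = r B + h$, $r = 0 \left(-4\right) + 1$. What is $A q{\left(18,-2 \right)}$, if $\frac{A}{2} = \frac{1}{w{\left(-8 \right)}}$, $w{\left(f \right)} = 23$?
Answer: $\frac{32}{69} \approx 0.46377$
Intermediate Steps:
$r = 1$ ($r = 0 + 1 = 1$)
$q{\left(B,h \right)} = \frac{B}{3} + \frac{h}{3}$ ($q{\left(B,h \right)} = \frac{1 B + h}{3} = \frac{B + h}{3} = \frac{B}{3} + \frac{h}{3}$)
$A = \frac{2}{23} \approx 0.086957$
$A q{\left(18,-2 \right)} = \frac{2 \left(\frac{1}{3} \cdot 18 + \frac{1}{3} \left(-2\right)\right)}{23} = \frac{2 \left(6 - \frac{2}{3}\right)}{23} = \frac{2}{23} \cdot \frac{16}{3} = \frac{32}{69}$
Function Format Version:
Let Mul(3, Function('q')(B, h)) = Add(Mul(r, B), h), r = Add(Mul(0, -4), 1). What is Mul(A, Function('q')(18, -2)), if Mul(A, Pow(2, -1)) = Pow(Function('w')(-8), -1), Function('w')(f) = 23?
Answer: Rational(32, 69) ≈ 0.46377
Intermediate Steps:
r = 1 (r = Add(0, 1) = 1)
Function('q')(B, h) = Add(Mul(Rational(1, 3), B), Mul(Rational(1, 3), h)) (Function('q')(B, h) = Mul(Rational(1, 3), Add(Mul(1, B), h)) = Mul(Rational(1, 3), Add(B, h)) = Add(Mul(Rational(1, 3), B), Mul(Rational(1, 3), h)))
A = Rational(2, 23) (A = Mul(2, Pow(23, -1)) = Mul(2, Rational(1, 23)) = Rational(2, 23) ≈ 0.086957)
Mul(A, Function('q')(18, -2)) = Mul(Rational(2, 23), Add(Mul(Rational(1, 3), 18), Mul(Rational(1, 3), -2))) = Mul(Rational(2, 23), Add(6, Rational(-2, 3))) = Mul(Rational(2, 23), Rational(16, 3)) = Rational(32, 69)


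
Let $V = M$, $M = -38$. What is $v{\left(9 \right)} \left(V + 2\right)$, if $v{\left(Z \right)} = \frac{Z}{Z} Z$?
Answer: $-324$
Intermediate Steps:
$v{\left(Z \right)} = Z$ ($v{\left(Z \right)} = 1 Z = Z$)
$V = -38$
$v{\left(9 \right)} \left(V + 2\right) = 9 \left(-38 + 2\right) = 9 \left(-36\right) = -324$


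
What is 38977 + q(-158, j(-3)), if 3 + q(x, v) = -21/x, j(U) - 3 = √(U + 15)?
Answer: 6157913/158 ≈ 38974.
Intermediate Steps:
j(U) = 3 + √(15 + U) (j(U) = 3 + √(U + 15) = 3 + √(15 + U))
q(x, v) = -3 - 21/x
38977 + q(-158, j(-3)) = 38977 + (-3 - 21/(-158)) = 38977 + (-3 - 21*(-1/158)) = 38977 + (-3 + 21/158) = 38977 - 453/158 = 6157913/158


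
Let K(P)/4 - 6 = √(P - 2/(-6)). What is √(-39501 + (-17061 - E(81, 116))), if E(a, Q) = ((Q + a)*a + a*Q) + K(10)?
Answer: √(-737451 - 12*√93)/3 ≈ 286.27*I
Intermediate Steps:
K(P) = 24 + 4*√(⅓ + P) (K(P) = 24 + 4*√(P - 2/(-6)) = 24 + 4*√(P - 2*(-⅙)) = 24 + 4*√(P + ⅓) = 24 + 4*√(⅓ + P))
E(a, Q) = 24 + 4*√93/3 + Q*a + a*(Q + a) (E(a, Q) = ((Q + a)*a + a*Q) + (24 + 4*√(3 + 9*10)/3) = (a*(Q + a) + Q*a) + (24 + 4*√(3 + 90)/3) = (Q*a + a*(Q + a)) + (24 + 4*√93/3) = 24 + 4*√93/3 + Q*a + a*(Q + a))
√(-39501 + (-17061 - E(81, 116))) = √(-39501 + (-17061 - (24 + 81² + 4*√93/3 + 2*116*81))) = √(-39501 + (-17061 - (24 + 6561 + 4*√93/3 + 18792))) = √(-39501 + (-17061 - (25377 + 4*√93/3))) = √(-39501 + (-17061 + (-25377 - 4*√93/3))) = √(-39501 + (-42438 - 4*√93/3)) = √(-81939 - 4*√93/3)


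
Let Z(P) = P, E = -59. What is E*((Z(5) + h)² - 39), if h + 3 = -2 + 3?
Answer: 1770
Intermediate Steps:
h = -2 (h = -3 + (-2 + 3) = -3 + 1 = -2)
E*((Z(5) + h)² - 39) = -59*((5 - 2)² - 39) = -59*(3² - 39) = -59*(9 - 39) = -59*(-30) = 1770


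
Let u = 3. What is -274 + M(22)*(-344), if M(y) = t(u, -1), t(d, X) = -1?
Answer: 70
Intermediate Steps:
M(y) = -1
-274 + M(22)*(-344) = -274 - 1*(-344) = -274 + 344 = 70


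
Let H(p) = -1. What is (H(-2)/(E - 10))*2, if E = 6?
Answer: 1/2 ≈ 0.50000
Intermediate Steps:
(H(-2)/(E - 10))*2 = -1/(6 - 10)*2 = -1/(-4)*2 = -1*(-1/4)*2 = (1/4)*2 = 1/2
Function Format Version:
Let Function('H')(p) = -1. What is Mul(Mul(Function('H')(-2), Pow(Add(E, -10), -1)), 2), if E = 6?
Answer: Rational(1, 2) ≈ 0.50000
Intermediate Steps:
Mul(Mul(Function('H')(-2), Pow(Add(E, -10), -1)), 2) = Mul(Mul(-1, Pow(Add(6, -10), -1)), 2) = Mul(Mul(-1, Pow(-4, -1)), 2) = Mul(Mul(-1, Rational(-1, 4)), 2) = Mul(Rational(1, 4), 2) = Rational(1, 2)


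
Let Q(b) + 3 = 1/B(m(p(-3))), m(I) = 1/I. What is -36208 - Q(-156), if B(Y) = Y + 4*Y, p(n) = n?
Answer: -181022/5 ≈ -36204.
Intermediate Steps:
B(Y) = 5*Y
Q(b) = -18/5 (Q(b) = -3 + 1/(5/(-3)) = -3 + 1/(5*(-⅓)) = -3 + 1/(-5/3) = -3 - ⅗ = -18/5)
-36208 - Q(-156) = -36208 - 1*(-18/5) = -36208 + 18/5 = -181022/5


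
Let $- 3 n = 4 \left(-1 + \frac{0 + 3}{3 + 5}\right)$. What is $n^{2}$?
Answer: $\frac{25}{36} \approx 0.69444$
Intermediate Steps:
$n = \frac{5}{6}$ ($n = - \frac{4 \left(-1 + \frac{0 + 3}{3 + 5}\right)}{3} = - \frac{4 \left(-1 + \frac{3}{8}\right)}{3} = - \frac{4 \left(- \frac{5}{8}\right)}{3} = \left(- \frac{1}{3}\right) \left(- \frac{5}{2}\right) = \frac{5}{6} \approx 0.83333$)
$n^{2} = \left(\frac{5}{6}\right)^{2} = \frac{25}{36}$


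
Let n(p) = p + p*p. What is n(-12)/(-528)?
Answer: -¼ ≈ -0.25000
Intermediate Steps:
n(p) = p + p²
n(-12)/(-528) = -12*(1 - 12)/(-528) = -12*(-11)*(-1/528) = 132*(-1/528) = -¼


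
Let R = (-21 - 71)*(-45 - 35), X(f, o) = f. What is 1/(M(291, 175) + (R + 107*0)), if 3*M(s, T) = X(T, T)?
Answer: 3/22255 ≈ 0.00013480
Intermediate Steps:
M(s, T) = T/3
R = 7360 (R = -92*(-80) = 7360)
1/(M(291, 175) + (R + 107*0)) = 1/((1/3)*175 + (7360 + 107*0)) = 1/(175/3 + (7360 + 0)) = 1/(175/3 + 7360) = 1/(22255/3) = 3/22255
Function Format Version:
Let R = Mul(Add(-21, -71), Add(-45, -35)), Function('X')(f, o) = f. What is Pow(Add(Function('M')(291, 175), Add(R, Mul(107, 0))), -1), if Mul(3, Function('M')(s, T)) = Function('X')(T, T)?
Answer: Rational(3, 22255) ≈ 0.00013480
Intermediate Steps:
Function('M')(s, T) = Mul(Rational(1, 3), T)
R = 7360 (R = Mul(-92, -80) = 7360)
Pow(Add(Function('M')(291, 175), Add(R, Mul(107, 0))), -1) = Pow(Add(Mul(Rational(1, 3), 175), Add(7360, Mul(107, 0))), -1) = Pow(Add(Rational(175, 3), Add(7360, 0)), -1) = Pow(Add(Rational(175, 3), 7360), -1) = Pow(Rational(22255, 3), -1) = Rational(3, 22255)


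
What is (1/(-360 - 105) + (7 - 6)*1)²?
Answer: 215296/216225 ≈ 0.99570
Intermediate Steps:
(1/(-360 - 105) + (7 - 6)*1)² = (1/(-465) + 1*1)² = (-1/465 + 1)² = (464/465)² = 215296/216225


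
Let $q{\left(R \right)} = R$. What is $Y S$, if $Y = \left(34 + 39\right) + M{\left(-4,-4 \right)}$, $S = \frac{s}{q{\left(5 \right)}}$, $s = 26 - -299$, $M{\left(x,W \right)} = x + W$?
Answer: $4225$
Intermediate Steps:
$M{\left(x,W \right)} = W + x$
$s = 325$ ($s = 26 + 299 = 325$)
$S = 65$ ($S = \frac{325}{5} = 325 \cdot \frac{1}{5} = 65$)
$Y = 65$ ($Y = \left(34 + 39\right) - 8 = 73 - 8 = 65$)
$Y S = 65 \cdot 65 = 4225$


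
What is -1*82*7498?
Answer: -614836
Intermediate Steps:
-1*82*7498 = -82*7498 = -614836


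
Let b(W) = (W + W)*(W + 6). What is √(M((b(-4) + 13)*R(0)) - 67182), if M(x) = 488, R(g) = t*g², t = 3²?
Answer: I*√66694 ≈ 258.25*I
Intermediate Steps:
t = 9
b(W) = 2*W*(6 + W) (b(W) = (2*W)*(6 + W) = 2*W*(6 + W))
R(g) = 9*g²
√(M((b(-4) + 13)*R(0)) - 67182) = √(488 - 67182) = √(-66694) = I*√66694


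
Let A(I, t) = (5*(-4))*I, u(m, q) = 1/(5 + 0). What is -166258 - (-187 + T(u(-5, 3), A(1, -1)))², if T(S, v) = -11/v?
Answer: -80408641/400 ≈ -2.0102e+5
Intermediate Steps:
u(m, q) = ⅕ (u(m, q) = 1/5 = ⅕)
A(I, t) = -20*I
-166258 - (-187 + T(u(-5, 3), A(1, -1)))² = -166258 - (-187 - 11/((-20*1)))² = -166258 - (-187 - 11/(-20))² = -166258 - (-187 - 11*(-1/20))² = -166258 - (-187 + 11/20)² = -166258 - (-3729/20)² = -166258 - 1*13905441/400 = -166258 - 13905441/400 = -80408641/400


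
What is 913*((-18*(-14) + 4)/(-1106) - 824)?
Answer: -416145400/553 ≈ -7.5252e+5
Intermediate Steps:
913*((-18*(-14) + 4)/(-1106) - 824) = 913*((252 + 4)*(-1/1106) - 824) = 913*(256*(-1/1106) - 824) = 913*(-128/553 - 824) = 913*(-455800/553) = -416145400/553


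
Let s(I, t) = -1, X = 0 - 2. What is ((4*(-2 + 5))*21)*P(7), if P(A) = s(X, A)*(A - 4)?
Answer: -756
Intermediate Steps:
X = -2
P(A) = 4 - A (P(A) = -(A - 4) = -(-4 + A) = 4 - A)
((4*(-2 + 5))*21)*P(7) = ((4*(-2 + 5))*21)*(4 - 1*7) = ((4*3)*21)*(4 - 7) = (12*21)*(-3) = 252*(-3) = -756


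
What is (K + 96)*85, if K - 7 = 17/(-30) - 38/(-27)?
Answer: 476629/54 ≈ 8826.5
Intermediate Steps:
K = 2117/270 (K = 7 + (17/(-30) - 38/(-27)) = 7 + (17*(-1/30) - 38*(-1/27)) = 7 + (-17/30 + 38/27) = 7 + 227/270 = 2117/270 ≈ 7.8407)
(K + 96)*85 = (2117/270 + 96)*85 = (28037/270)*85 = 476629/54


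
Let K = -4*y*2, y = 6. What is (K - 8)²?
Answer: 3136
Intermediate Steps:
K = -48 (K = -4*6*2 = -24*2 = -48)
(K - 8)² = (-48 - 8)² = (-56)² = 3136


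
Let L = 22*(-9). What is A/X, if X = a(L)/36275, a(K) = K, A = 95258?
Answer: -1727741975/99 ≈ -1.7452e+7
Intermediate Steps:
L = -198
X = -198/36275 ≈ -0.0054583
A/X = 95258/(-198/36275) = 95258*(-36275/198) = -1727741975/99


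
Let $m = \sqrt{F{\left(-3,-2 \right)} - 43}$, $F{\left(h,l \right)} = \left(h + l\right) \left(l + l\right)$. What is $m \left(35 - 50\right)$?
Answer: $- 15 i \sqrt{23} \approx - 71.938 i$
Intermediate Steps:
$F{\left(h,l \right)} = 2 l \left(h + l\right)$ ($F{\left(h,l \right)} = \left(h + l\right) 2 l = 2 l \left(h + l\right)$)
$m = i \sqrt{23}$ ($m = \sqrt{2 \left(-2\right) \left(-3 - 2\right) - 43} = \sqrt{2 \left(-2\right) \left(-5\right) - 43} = \sqrt{20 - 43} = \sqrt{-23} = i \sqrt{23} \approx 4.7958 i$)
$m \left(35 - 50\right) = i \sqrt{23} \left(35 - 50\right) = i \sqrt{23} \left(-15\right) = - 15 i \sqrt{23}$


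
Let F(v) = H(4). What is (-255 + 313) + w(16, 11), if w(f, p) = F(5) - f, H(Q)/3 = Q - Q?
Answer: 42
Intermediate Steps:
H(Q) = 0 (H(Q) = 3*(Q - Q) = 3*0 = 0)
F(v) = 0
w(f, p) = -f (w(f, p) = 0 - f = -f)
(-255 + 313) + w(16, 11) = (-255 + 313) - 1*16 = 58 - 16 = 42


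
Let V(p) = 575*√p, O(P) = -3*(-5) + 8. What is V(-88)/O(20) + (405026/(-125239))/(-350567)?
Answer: 7642/828389821 + 50*I*√22 ≈ 9.2251e-6 + 234.52*I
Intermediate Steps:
O(P) = 23 (O(P) = 15 + 8 = 23)
V(-88)/O(20) + (405026/(-125239))/(-350567) = (575*√(-88))/23 + (405026/(-125239))/(-350567) = (575*(2*I*√22))*(1/23) + (405026*(-1/125239))*(-1/350567) = (1150*I*√22)*(1/23) - 7642/2363*(-1/350567) = 50*I*√22 + 7642/828389821 = 7642/828389821 + 50*I*√22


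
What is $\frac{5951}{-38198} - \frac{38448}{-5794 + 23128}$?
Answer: $- \frac{29107247}{12261558} \approx -2.3739$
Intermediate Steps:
$\frac{5951}{-38198} - \frac{38448}{-5794 + 23128} = 5951 \left(- \frac{1}{38198}\right) - \frac{38448}{17334} = - \frac{5951}{38198} - \frac{712}{321} = - \frac{29107247}{12261558}$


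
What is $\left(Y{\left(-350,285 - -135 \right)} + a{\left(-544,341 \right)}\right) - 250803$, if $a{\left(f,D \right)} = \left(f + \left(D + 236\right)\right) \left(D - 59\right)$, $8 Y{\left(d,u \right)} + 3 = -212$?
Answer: $- \frac{1932191}{8} \approx -2.4152 \cdot 10^{5}$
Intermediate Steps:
$Y{\left(d,u \right)} = - \frac{215}{8}$ ($Y{\left(d,u \right)} = - \frac{3}{8} + \frac{1}{8} \left(-212\right) = - \frac{3}{8} - \frac{53}{2} = - \frac{215}{8}$)
$a{\left(f,D \right)} = \left(-59 + D\right) \left(236 + D + f\right)$ ($a{\left(f,D \right)} = \left(f + \left(236 + D\right)\right) \left(-59 + D\right) = \left(236 + D + f\right) \left(-59 + D\right) = \left(-59 + D\right) \left(236 + D + f\right)$)
$\left(Y{\left(-350,285 - -135 \right)} + a{\left(-544,341 \right)}\right) - 250803 = \left(- \frac{215}{8} + \left(-13924 + 341^{2} - -32096 + 177 \cdot 341 + 341 \left(-544\right)\right)\right) - 250803 = \left(- \frac{215}{8} + \left(-13924 + 116281 + 32096 + 60357 - 185504\right)\right) - 250803 = \left(- \frac{215}{8} + 9306\right) - 250803 = \frac{74233}{8} - 250803 = - \frac{1932191}{8}$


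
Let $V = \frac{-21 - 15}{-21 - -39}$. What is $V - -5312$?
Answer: $5310$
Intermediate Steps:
$V = -2$ ($V = - \frac{36}{-21 + 39} = - \frac{36}{18} = \left(-36\right) \frac{1}{18} = -2$)
$V - -5312 = -2 - -5312 = -2 + 5312 = 5310$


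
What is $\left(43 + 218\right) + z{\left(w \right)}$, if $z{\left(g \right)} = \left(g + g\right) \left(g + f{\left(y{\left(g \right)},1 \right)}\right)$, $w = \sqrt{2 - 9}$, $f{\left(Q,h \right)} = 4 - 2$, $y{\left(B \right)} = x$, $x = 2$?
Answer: $247 + 4 i \sqrt{7} \approx 247.0 + 10.583 i$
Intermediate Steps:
$y{\left(B \right)} = 2$
$f{\left(Q,h \right)} = 2$
$w = i \sqrt{7}$ ($w = \sqrt{-7} = i \sqrt{7} \approx 2.6458 i$)
$z{\left(g \right)} = 2 g \left(2 + g\right)$ ($z{\left(g \right)} = \left(g + g\right) \left(g + 2\right) = 2 g \left(2 + g\right)$)
$\left(43 + 218\right) + z{\left(w \right)} = \left(43 + 218\right) + 2 i \sqrt{7} \left(2 + i \sqrt{7}\right) = 261 + 2 i \sqrt{7} \left(2 + i \sqrt{7}\right)$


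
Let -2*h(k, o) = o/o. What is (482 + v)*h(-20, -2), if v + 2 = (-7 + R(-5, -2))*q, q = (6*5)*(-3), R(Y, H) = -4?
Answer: -735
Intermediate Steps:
h(k, o) = -1/2 (h(k, o) = -o/(2*o) = -1/2*1 = -1/2)
q = -90 (q = 30*(-3) = -90)
v = 988 (v = -2 + (-7 - 4)*(-90) = -2 - 11*(-90) = -2 + 990 = 988)
(482 + v)*h(-20, -2) = (482 + 988)*(-1/2) = 1470*(-1/2) = -735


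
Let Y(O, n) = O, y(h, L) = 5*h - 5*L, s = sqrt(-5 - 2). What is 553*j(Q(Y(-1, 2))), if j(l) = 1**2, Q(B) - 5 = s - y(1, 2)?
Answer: 553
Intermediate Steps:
s = I*sqrt(7) (s = sqrt(-7) = I*sqrt(7) ≈ 2.6458*I)
y(h, L) = -5*L + 5*h
Q(B) = 10 + I*sqrt(7) (Q(B) = 5 + (I*sqrt(7) - (-5*2 + 5*1)) = 5 + (I*sqrt(7) - (-10 + 5)) = 5 + (I*sqrt(7) - 1*(-5)) = 5 + (I*sqrt(7) + 5) = 5 + (5 + I*sqrt(7)) = 10 + I*sqrt(7))
j(l) = 1
553*j(Q(Y(-1, 2))) = 553*1 = 553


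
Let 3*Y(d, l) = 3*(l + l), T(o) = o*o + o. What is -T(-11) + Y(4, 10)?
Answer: -90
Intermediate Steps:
T(o) = o + o² (T(o) = o² + o = o + o²)
Y(d, l) = 2*l (Y(d, l) = (3*(l + l))/3 = (3*(2*l))/3 = (6*l)/3 = 2*l)
-T(-11) + Y(4, 10) = -(-11)*(1 - 11) + 2*10 = -(-11)*(-10) + 20 = -1*110 + 20 = -110 + 20 = -90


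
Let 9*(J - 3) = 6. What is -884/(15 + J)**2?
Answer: -1989/784 ≈ -2.5370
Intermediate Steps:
J = 11/3 (J = 3 + (1/9)*6 = 3 + 2/3 = 11/3 ≈ 3.6667)
-884/(15 + J)**2 = -884/(15 + 11/3)**2 = -884/((56/3)**2) = -884/3136/9 = -884*9/3136 = -1989/784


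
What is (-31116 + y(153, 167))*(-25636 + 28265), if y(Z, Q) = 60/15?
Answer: -81793448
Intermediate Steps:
y(Z, Q) = 4 (y(Z, Q) = 60*(1/15) = 4)
(-31116 + y(153, 167))*(-25636 + 28265) = (-31116 + 4)*(-25636 + 28265) = -31112*2629 = -81793448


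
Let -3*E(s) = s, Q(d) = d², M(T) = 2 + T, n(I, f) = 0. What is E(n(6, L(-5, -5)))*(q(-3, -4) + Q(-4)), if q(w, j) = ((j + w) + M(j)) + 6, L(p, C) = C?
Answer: 0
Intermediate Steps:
q(w, j) = 8 + w + 2*j (q(w, j) = ((j + w) + (2 + j)) + 6 = (2 + w + 2*j) + 6 = 8 + w + 2*j)
E(s) = -s/3
E(n(6, L(-5, -5)))*(q(-3, -4) + Q(-4)) = (-⅓*0)*((8 - 3 + 2*(-4)) + (-4)²) = 0*((8 - 3 - 8) + 16) = 0*(-3 + 16) = 0*13 = 0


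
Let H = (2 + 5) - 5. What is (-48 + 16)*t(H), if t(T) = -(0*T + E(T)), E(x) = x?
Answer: 64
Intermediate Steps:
H = 2 (H = 7 - 5 = 2)
t(T) = -T (t(T) = -(0*T + T) = -(0 + T) = -T)
(-48 + 16)*t(H) = (-48 + 16)*(-1*2) = -32*(-2) = 64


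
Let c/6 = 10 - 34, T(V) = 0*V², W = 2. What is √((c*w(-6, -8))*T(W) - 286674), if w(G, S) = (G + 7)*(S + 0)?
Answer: I*√286674 ≈ 535.42*I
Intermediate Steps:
T(V) = 0
c = -144 (c = 6*(10 - 34) = 6*(-24) = -144)
w(G, S) = S*(7 + G) (w(G, S) = (7 + G)*S = S*(7 + G))
√((c*w(-6, -8))*T(W) - 286674) = √(-(-1152)*(7 - 6)*0 - 286674) = √(-(-1152)*0 - 286674) = √(-144*(-8)*0 - 286674) = √(1152*0 - 286674) = √(0 - 286674) = √(-286674) = I*√286674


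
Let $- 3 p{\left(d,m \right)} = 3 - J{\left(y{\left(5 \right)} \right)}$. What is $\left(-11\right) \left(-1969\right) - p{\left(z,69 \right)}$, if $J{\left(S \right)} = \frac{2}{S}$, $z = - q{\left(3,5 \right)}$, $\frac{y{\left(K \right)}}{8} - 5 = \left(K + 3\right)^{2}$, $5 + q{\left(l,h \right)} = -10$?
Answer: $\frac{17934479}{828} \approx 21660.0$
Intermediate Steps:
$q{\left(l,h \right)} = -15$ ($q{\left(l,h \right)} = -5 - 10 = -15$)
$y{\left(K \right)} = 40 + 8 \left(3 + K\right)^{2}$ ($y{\left(K \right)} = 40 + 8 \left(K + 3\right)^{2} = 40 + 8 \left(3 + K\right)^{2}$)
$z = 15$ ($z = \left(-1\right) \left(-15\right) = 15$)
$p{\left(d,m \right)} = - \frac{827}{828}$ ($p{\left(d,m \right)} = - \frac{3 - \frac{2}{40 + 8 \left(3 + 5\right)^{2}}}{3} = - \frac{3 - \frac{2}{40 + 8 \cdot 8^{2}}}{3} = - \frac{3 - \frac{2}{40 + 8 \cdot 64}}{3} = - \frac{3 - \frac{2}{40 + 512}}{3} = - \frac{3 - \frac{2}{552}}{3} = - \frac{3 - 2 \cdot \frac{1}{552}}{3} = - \frac{3 - \frac{1}{276}}{3} = \left(- \frac{1}{3}\right) \frac{827}{276} = - \frac{827}{828}$)
$\left(-11\right) \left(-1969\right) - p{\left(z,69 \right)} = \left(-11\right) \left(-1969\right) - - \frac{827}{828} = 21659 + \frac{827}{828} = \frac{17934479}{828}$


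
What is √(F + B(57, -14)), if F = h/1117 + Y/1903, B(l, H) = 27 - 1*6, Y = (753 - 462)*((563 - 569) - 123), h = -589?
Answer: 13*√19957737239/2125651 ≈ 0.86399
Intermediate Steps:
Y = -37539 (Y = 291*(-6 - 123) = 291*(-129) = -37539)
B(l, H) = 21 (B(l, H) = 27 - 6 = 21)
F = -43051930/2125651 (F = -589/1117 - 37539/1903 = -43051930/2125651 ≈ -20.254)
√(F + B(57, -14)) = √(-43051930/2125651 + 21) = √(1586741/2125651) = 13*√19957737239/2125651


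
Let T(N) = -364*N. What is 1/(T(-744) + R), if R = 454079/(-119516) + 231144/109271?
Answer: 13059632836/3536735533854071 ≈ 3.6926e-6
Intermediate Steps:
R = -21992260105/13059632836 (R = 454079*(-1/119516) + 231144*(1/109271) = -454079/119516 + 231144/109271 = -21992260105/13059632836 ≈ -1.6840)
1/(T(-744) + R) = 1/(-364*(-744) - 21992260105/13059632836) = 1/(270816 - 21992260105/13059632836) = 1/(3536735533854071/13059632836) = 13059632836/3536735533854071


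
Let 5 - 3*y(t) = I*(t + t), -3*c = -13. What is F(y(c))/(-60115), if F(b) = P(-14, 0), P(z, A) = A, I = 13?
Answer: 0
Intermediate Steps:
c = 13/3 (c = -⅓*(-13) = 13/3 ≈ 4.3333)
y(t) = 5/3 - 26*t/3 (y(t) = 5/3 - 13*(t + t)/3 = 5/3 - 13*2*t/3 = 5/3 - 26*t/3)
F(b) = 0
F(y(c))/(-60115) = 0/(-60115) = 0*(-1/60115) = 0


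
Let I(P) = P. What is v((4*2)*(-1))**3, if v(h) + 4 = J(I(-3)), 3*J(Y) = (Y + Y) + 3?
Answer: -125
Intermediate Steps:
J(Y) = 1 + 2*Y/3 (J(Y) = ((Y + Y) + 3)/3 = (2*Y + 3)/3 = (3 + 2*Y)/3 = 1 + 2*Y/3)
v(h) = -5 (v(h) = -4 + (1 + (2/3)*(-3)) = -4 + (1 - 2) = -4 - 1 = -5)
v((4*2)*(-1))**3 = (-5)**3 = -125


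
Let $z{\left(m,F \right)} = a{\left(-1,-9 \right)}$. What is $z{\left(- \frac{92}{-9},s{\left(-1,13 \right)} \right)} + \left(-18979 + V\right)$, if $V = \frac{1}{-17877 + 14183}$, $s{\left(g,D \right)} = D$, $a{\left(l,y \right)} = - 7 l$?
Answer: $- \frac{70082569}{3694} \approx -18972.0$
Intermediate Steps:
$z{\left(m,F \right)} = 7$ ($z{\left(m,F \right)} = \left(-7\right) \left(-1\right) = 7$)
$V = - \frac{1}{3694}$ ($V = \frac{1}{-3694} = - \frac{1}{3694} \approx -0.00027071$)
$z{\left(- \frac{92}{-9},s{\left(-1,13 \right)} \right)} + \left(-18979 + V\right) = 7 - \frac{70108427}{3694} = - \frac{70082569}{3694}$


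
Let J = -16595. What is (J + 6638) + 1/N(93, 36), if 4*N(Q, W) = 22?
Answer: -109525/11 ≈ -9956.8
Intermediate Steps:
N(Q, W) = 11/2 (N(Q, W) = (¼)*22 = 11/2)
(J + 6638) + 1/N(93, 36) = (-16595 + 6638) + 1/(11/2) = -9957 + 2/11 = -109525/11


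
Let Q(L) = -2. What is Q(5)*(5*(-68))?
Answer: 680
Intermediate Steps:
Q(5)*(5*(-68)) = -10*(-68) = -2*(-340) = 680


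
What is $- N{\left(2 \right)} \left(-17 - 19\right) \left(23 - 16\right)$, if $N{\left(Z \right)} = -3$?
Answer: $-756$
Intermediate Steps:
$- N{\left(2 \right)} \left(-17 - 19\right) \left(23 - 16\right) = \left(-1\right) \left(-3\right) \left(-17 - 19\right) \left(23 - 16\right) = 3 \left(\left(-36\right) 7\right) = 3 \left(-252\right) = -756$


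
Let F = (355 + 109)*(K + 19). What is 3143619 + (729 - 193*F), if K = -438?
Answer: 40666636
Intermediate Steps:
F = -194416 (F = (355 + 109)*(-438 + 19) = 464*(-419) = -194416)
3143619 + (729 - 193*F) = 3143619 + (729 - 193*(-194416)) = 3143619 + (729 + 37522288) = 3143619 + 37523017 = 40666636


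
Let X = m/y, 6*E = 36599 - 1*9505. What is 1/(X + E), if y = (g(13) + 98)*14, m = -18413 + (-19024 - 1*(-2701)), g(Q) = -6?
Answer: 483/2168041 ≈ 0.00022278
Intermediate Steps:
m = -34736 (m = -18413 + (-19024 + 2701) = -18413 - 16323 = -34736)
y = 1288 (y = (-6 + 98)*14 = 92*14 = 1288)
E = 13547/3 (E = (36599 - 1*9505)/6 = (36599 - 9505)/6 = (1/6)*27094 = 13547/3 ≈ 4515.7)
X = -4342/161 (X = -34736/1288 = -34736*1/1288 = -4342/161 ≈ -26.969)
1/(X + E) = 1/(-4342/161 + 13547/3) = 1/(2168041/483) = 483/2168041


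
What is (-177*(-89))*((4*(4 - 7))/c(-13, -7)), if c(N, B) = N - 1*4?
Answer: 189036/17 ≈ 11120.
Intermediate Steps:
c(N, B) = -4 + N (c(N, B) = N - 4 = -4 + N)
(-177*(-89))*((4*(4 - 7))/c(-13, -7)) = (-177*(-89))*((4*(4 - 7))/(-4 - 13)) = 15753*((4*(-3))/(-17)) = 15753*(-12*(-1/17)) = 15753*(12/17) = 189036/17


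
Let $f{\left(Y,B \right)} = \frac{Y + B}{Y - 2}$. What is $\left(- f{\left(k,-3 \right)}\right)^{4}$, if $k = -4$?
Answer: $\frac{2401}{1296} \approx 1.8526$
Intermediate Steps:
$f{\left(Y,B \right)} = \frac{B + Y}{-2 + Y}$
$\left(- f{\left(k,-3 \right)}\right)^{4} = \left(- \frac{-3 - 4}{-2 - 4}\right)^{4} = \left(- \frac{-7}{-6}\right)^{4} = \left(- \frac{\left(-1\right) \left(-7\right)}{6}\right)^{4} = \left(\left(-1\right) \frac{7}{6}\right)^{4} = \left(- \frac{7}{6}\right)^{4} = \frac{2401}{1296}$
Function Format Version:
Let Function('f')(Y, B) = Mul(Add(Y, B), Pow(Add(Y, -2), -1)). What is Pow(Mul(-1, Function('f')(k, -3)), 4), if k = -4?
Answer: Rational(2401, 1296) ≈ 1.8526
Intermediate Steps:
Function('f')(Y, B) = Mul(Pow(Add(-2, Y), -1), Add(B, Y)) (Function('f')(Y, B) = Mul(Add(B, Y), Pow(Add(-2, Y), -1)) = Mul(Pow(Add(-2, Y), -1), Add(B, Y)))
Pow(Mul(-1, Function('f')(k, -3)), 4) = Pow(Mul(-1, Mul(Pow(Add(-2, -4), -1), Add(-3, -4))), 4) = Pow(Mul(-1, Mul(Pow(-6, -1), -7)), 4) = Pow(Mul(-1, Mul(Rational(-1, 6), -7)), 4) = Pow(Mul(-1, Rational(7, 6)), 4) = Pow(Rational(-7, 6), 4) = Rational(2401, 1296)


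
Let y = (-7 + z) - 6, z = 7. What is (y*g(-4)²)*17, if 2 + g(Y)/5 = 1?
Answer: -2550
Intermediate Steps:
g(Y) = -5 (g(Y) = -10 + 5*1 = -10 + 5 = -5)
y = -6 (y = (-7 + 7) - 6 = 0 - 6 = -6)
(y*g(-4)²)*17 = -6*(-5)²*17 = -6*25*17 = -150*17 = -2550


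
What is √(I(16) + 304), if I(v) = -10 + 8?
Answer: √302 ≈ 17.378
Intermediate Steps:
I(v) = -2
√(I(16) + 304) = √(-2 + 304) = √302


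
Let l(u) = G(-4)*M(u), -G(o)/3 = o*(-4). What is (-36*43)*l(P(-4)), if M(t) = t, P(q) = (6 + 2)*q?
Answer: -2377728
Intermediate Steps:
G(o) = 12*o (G(o) = -3*o*(-4) = -(-12)*o = 12*o)
P(q) = 8*q
l(u) = -48*u (l(u) = (12*(-4))*u = -48*u)
(-36*43)*l(P(-4)) = (-36*43)*(-384*(-4)) = -(-74304)*(-32) = -1548*1536 = -2377728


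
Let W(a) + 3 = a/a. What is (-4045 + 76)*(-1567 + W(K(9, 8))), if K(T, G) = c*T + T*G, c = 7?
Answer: 6227361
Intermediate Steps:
K(T, G) = 7*T + G*T (K(T, G) = 7*T + T*G = 7*T + G*T)
W(a) = -2 (W(a) = -3 + a/a = -3 + 1 = -2)
(-4045 + 76)*(-1567 + W(K(9, 8))) = (-4045 + 76)*(-1567 - 2) = -3969*(-1569) = 6227361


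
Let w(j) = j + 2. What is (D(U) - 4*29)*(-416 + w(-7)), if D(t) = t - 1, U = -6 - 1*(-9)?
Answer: 47994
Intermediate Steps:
U = 3 (U = -6 + 9 = 3)
D(t) = -1 + t
w(j) = 2 + j
(D(U) - 4*29)*(-416 + w(-7)) = ((-1 + 3) - 4*29)*(-416 + (2 - 7)) = (2 - 116)*(-416 - 5) = -114*(-421) = 47994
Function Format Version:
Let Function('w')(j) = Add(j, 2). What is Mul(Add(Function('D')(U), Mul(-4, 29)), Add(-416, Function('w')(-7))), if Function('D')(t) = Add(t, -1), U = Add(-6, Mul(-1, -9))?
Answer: 47994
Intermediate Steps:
U = 3 (U = Add(-6, 9) = 3)
Function('D')(t) = Add(-1, t)
Function('w')(j) = Add(2, j)
Mul(Add(Function('D')(U), Mul(-4, 29)), Add(-416, Function('w')(-7))) = Mul(Add(Add(-1, 3), Mul(-4, 29)), Add(-416, Add(2, -7))) = Mul(Add(2, -116), Add(-416, -5)) = Mul(-114, -421) = 47994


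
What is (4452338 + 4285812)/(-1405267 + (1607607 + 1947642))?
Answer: 4369075/1074991 ≈ 4.0643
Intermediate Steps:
(4452338 + 4285812)/(-1405267 + (1607607 + 1947642)) = 8738150/(-1405267 + 3555249) = 8738150/2149982 = 8738150*(1/2149982) = 4369075/1074991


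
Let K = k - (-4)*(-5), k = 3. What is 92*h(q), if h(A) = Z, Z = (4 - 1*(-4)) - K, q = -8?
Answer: 2300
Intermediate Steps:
K = -17 (K = 3 - (-4)*(-5) = 3 - 1*20 = 3 - 20 = -17)
Z = 25 (Z = (4 - 1*(-4)) - 1*(-17) = (4 + 4) + 17 = 8 + 17 = 25)
h(A) = 25
92*h(q) = 92*25 = 2300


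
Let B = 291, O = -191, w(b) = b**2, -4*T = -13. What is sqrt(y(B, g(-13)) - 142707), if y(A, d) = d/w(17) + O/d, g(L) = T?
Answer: I*sqrt(27891289543)/442 ≈ 377.84*I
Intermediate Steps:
T = 13/4 (T = -1/4*(-13) = 13/4 ≈ 3.2500)
g(L) = 13/4
y(A, d) = -191/d + d/289 (y(A, d) = d/(17**2) - 191/d = d/289 - 191/d = -191/d + d/289)
sqrt(y(B, g(-13)) - 142707) = sqrt((-191/13/4 + (1/289)*(13/4)) - 142707) = sqrt((-191*4/13 + 13/1156) - 142707) = sqrt((-764/13 + 13/1156) - 142707) = sqrt(-883015/15028 - 142707) = sqrt(-2145483811/15028) = I*sqrt(27891289543)/442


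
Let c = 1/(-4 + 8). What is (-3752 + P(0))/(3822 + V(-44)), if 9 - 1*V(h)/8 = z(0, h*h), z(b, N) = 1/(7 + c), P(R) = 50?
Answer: -53679/56447 ≈ -0.95096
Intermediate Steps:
c = ¼ (c = 1/4 = ¼ ≈ 0.25000)
z(b, N) = 4/29 (z(b, N) = 1/(7 + ¼) = 1/(29/4) = 4/29)
V(h) = 2056/29 (V(h) = 72 - 8*4/29 = 72 - 32/29 = 2056/29)
(-3752 + P(0))/(3822 + V(-44)) = (-3752 + 50)/(3822 + 2056/29) = -3702/112894/29 = -3702*29/112894 = -53679/56447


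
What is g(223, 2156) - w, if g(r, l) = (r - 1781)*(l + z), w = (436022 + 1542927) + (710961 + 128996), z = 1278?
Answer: -8169078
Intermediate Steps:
w = 2818906 (w = 1978949 + 839957 = 2818906)
g(r, l) = (-1781 + r)*(1278 + l) (g(r, l) = (r - 1781)*(l + 1278) = (-1781 + r)*(1278 + l))
g(223, 2156) - w = (-2276118 - 1781*2156 + 1278*223 + 2156*223) - 1*2818906 = (-2276118 - 3839836 + 284994 + 480788) - 2818906 = -5350172 - 2818906 = -8169078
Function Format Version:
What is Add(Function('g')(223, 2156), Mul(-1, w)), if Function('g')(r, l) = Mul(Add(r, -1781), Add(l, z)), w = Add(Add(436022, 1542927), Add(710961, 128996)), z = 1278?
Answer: -8169078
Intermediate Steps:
w = 2818906 (w = Add(1978949, 839957) = 2818906)
Function('g')(r, l) = Mul(Add(-1781, r), Add(1278, l)) (Function('g')(r, l) = Mul(Add(r, -1781), Add(l, 1278)) = Mul(Add(-1781, r), Add(1278, l)))
Add(Function('g')(223, 2156), Mul(-1, w)) = Add(Add(-2276118, Mul(-1781, 2156), Mul(1278, 223), Mul(2156, 223)), Mul(-1, 2818906)) = Add(Add(-2276118, -3839836, 284994, 480788), -2818906) = Add(-5350172, -2818906) = -8169078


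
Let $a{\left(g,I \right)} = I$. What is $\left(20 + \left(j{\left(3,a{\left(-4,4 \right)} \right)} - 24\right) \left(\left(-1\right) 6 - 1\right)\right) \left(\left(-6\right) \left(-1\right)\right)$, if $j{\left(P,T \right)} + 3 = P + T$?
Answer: $960$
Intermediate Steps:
$j{\left(P,T \right)} = -3 + P + T$ ($j{\left(P,T \right)} = -3 + \left(P + T\right) = -3 + P + T$)
$\left(20 + \left(j{\left(3,a{\left(-4,4 \right)} \right)} - 24\right) \left(\left(-1\right) 6 - 1\right)\right) \left(\left(-6\right) \left(-1\right)\right) = \left(20 + \left(\left(-3 + 3 + 4\right) - 24\right) \left(\left(-1\right) 6 - 1\right)\right) \left(\left(-6\right) \left(-1\right)\right) = \left(20 + \left(4 - 24\right) \left(-6 - 1\right)\right) 6 = \left(20 - -140\right) 6 = \left(20 + 140\right) 6 = 160 \cdot 6 = 960$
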